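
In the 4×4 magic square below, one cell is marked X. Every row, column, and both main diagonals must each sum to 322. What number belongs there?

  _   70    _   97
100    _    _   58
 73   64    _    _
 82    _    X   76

Column 1 must total 322; the given cells sum to 255, so (1,1) = 67.
Column 4: 97 + 58 + 76 + ? = 322, so (3,4) = 91.
Anti-diagonal must total 322; the given cells sum to 243, so (2,3) = 79.
Row 1: 67 + 70 + 97 + ? = 322, so (1,3) = 88.
From row 2, 322 − (100 + 79 + 58) gives (2,2) = 85.
Row 3 needs 322; the known cells sum to 228, so (3,3) = 94.
From column 2, 322 − (70 + 85 + 64) gives (4,2) = 103.
Column 3 needs 322; the known cells sum to 261, so (4,3) = 61.

61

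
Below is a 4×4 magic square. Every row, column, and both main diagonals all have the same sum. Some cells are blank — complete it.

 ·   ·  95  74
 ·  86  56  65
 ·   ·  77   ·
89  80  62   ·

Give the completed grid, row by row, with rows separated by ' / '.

Column 3 is already complete: 95 + 56 + 77 + 62 = 290, so that is the magic constant.
From row 2, 290 − (86 + 56 + 65) gives (2,1) = 83.
From row 4, 290 − (89 + 80 + 62) gives (4,4) = 59.
Column 4: 74 + 65 + 59 + ? = 290, so (3,4) = 92.
Main diagonal: 86 + 77 + 59 + ? = 290, so (1,1) = 68.
Anti-diagonal must total 290; the given cells sum to 219, so (3,2) = 71.
Row 1: 68 + 95 + 74 + ? = 290, so (1,2) = 53.
The remaining cell in row 3 is (3,1) = 290 − 240 = 50.

68 53 95 74 / 83 86 56 65 / 50 71 77 92 / 89 80 62 59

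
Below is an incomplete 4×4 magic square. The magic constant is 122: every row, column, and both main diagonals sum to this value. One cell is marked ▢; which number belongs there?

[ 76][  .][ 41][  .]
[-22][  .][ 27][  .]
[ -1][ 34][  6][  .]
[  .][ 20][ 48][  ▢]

-15

From row 3, 122 − (-1 + 34 + 6) gives (3,4) = 83.
The remaining cell in column 1 is (4,1) = 122 − 53 = 69.
From anti-diagonal, 122 − (27 + 34 + 69) gives (1,4) = -8.
The remaining cell in row 1 is (1,2) = 122 − 109 = 13.
Row 4 must total 122; the given cells sum to 137, so (4,4) = -15.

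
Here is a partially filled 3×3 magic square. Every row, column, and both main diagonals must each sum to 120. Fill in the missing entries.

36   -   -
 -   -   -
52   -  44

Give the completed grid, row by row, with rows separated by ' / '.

The remaining cell in row 3 is (3,2) = 120 − 96 = 24.
Column 1: 36 + 52 + ? = 120, so (2,1) = 32.
Main diagonal must total 120; the given cells sum to 80, so (2,2) = 40.
Using anti-diagonal: 40 + 52 + ? → (1,3) = 120 − 92 = 28.
Row 1: 36 + 28 + ? = 120, so (1,2) = 56.
Row 2: 32 + 40 + ? = 120, so (2,3) = 48.

36 56 28 / 32 40 48 / 52 24 44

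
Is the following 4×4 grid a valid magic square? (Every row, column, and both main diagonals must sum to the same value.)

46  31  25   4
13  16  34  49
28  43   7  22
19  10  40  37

Row 1: 46 + 31 + 25 + 4 = 106.
Row 2: 13 + 16 + 34 + 49 = 112.
Row 3: 28 + 43 + 7 + 22 = 100.
Row 4: 19 + 10 + 40 + 37 = 106.
Column 1: 46 + 13 + 28 + 19 = 106.
Column 2: 31 + 16 + 43 + 10 = 100.
Column 3: 25 + 34 + 7 + 40 = 106.
Column 4: 4 + 49 + 22 + 37 = 112.
Main diagonal: 46 + 16 + 7 + 37 = 106.
Anti-diagonal: 4 + 34 + 43 + 19 = 100.

No — column 4 sums to 112 but row 3 sums to 100.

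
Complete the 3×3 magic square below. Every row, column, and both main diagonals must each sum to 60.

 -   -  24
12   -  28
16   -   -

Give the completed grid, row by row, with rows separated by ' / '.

32 4 24 / 12 20 28 / 16 36 8

The remaining cell in row 2 is (2,2) = 60 − 40 = 20.
Column 1: 12 + 16 + ? = 60, so (1,1) = 32.
Column 3 needs 60; the known cells sum to 52, so (3,3) = 8.
Row 1 needs 60; the known cells sum to 56, so (1,2) = 4.
Row 3 must total 60; the given cells sum to 24, so (3,2) = 36.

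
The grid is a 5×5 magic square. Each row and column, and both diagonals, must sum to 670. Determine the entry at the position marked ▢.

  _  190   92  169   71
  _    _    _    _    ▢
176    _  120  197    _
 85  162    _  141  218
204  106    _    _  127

Row 1 needs 670; the known cells sum to 522, so (1,1) = 148.
Using row 4: 85 + 162 + 141 + 218 + ? → (4,3) = 670 − 606 = 64.
Column 1 must total 670; the given cells sum to 613, so (2,1) = 57.
The remaining cell in main diagonal is (2,2) = 670 − 536 = 134.
The remaining cell in anti-diagonal is (2,4) = 670 − 557 = 113.
Column 2: 190 + 134 + 162 + 106 + ? = 670, so (3,2) = 78.
From column 4, 670 − (169 + 113 + 197 + 141) gives (5,4) = 50.
From row 3, 670 − (176 + 78 + 120 + 197) gives (3,5) = 99.
Row 5: 204 + 106 + 50 + 127 + ? = 670, so (5,3) = 183.
From column 3, 670 − (92 + 120 + 64 + 183) gives (2,3) = 211.
Column 5: 71 + 99 + 218 + 127 + ? = 670, so (2,5) = 155.

155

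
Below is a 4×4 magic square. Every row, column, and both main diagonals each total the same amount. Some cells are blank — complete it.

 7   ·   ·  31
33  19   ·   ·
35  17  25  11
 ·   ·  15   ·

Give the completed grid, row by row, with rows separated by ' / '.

7 29 21 31 / 33 19 27 9 / 35 17 25 11 / 13 23 15 37

Row 3 is already complete: 35 + 17 + 25 + 11 = 88, so that is the magic constant.
The remaining cell in column 1 is (4,1) = 88 − 75 = 13.
Main diagonal: 7 + 19 + 25 + ? = 88, so (4,4) = 37.
Anti-diagonal needs 88; the known cells sum to 61, so (2,3) = 27.
Using row 2: 33 + 19 + 27 + ? → (2,4) = 88 − 79 = 9.
Row 4 needs 88; the known cells sum to 65, so (4,2) = 23.
Using column 2: 19 + 17 + 23 + ? → (1,2) = 88 − 59 = 29.
Using column 3: 27 + 25 + 15 + ? → (1,3) = 88 − 67 = 21.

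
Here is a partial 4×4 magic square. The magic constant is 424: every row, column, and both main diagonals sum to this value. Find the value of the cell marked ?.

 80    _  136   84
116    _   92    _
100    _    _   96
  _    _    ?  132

Using row 1: 80 + 136 + 84 + ? → (1,2) = 424 − 300 = 124.
Column 1 needs 424; the known cells sum to 296, so (4,1) = 128.
Column 4 needs 424; the known cells sum to 312, so (2,4) = 112.
Anti-diagonal must total 424; the given cells sum to 304, so (3,2) = 120.
The remaining cell in row 2 is (2,2) = 424 − 320 = 104.
Row 3 needs 424; the known cells sum to 316, so (3,3) = 108.
Column 2 must total 424; the given cells sum to 348, so (4,2) = 76.
From column 3, 424 − (136 + 92 + 108) gives (4,3) = 88.

88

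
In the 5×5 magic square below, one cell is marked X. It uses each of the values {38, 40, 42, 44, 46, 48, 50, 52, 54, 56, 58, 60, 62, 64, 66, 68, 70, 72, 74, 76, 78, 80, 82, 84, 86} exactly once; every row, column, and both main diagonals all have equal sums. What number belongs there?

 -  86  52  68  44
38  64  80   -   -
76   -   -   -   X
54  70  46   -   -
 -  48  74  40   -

50

The 25 entries sum to 1550, so each line sums to 1550/5 = 310.
Row 1: 86 + 52 + 68 + 44 + ? = 310, so (1,1) = 60.
Column 1 must total 310; the given cells sum to 228, so (5,1) = 82.
From column 2, 310 − (86 + 64 + 70 + 48) gives (3,2) = 42.
Column 3: 52 + 80 + 46 + 74 + ? = 310, so (3,3) = 58.
Using anti-diagonal: 44 + 58 + 70 + 82 + ? → (2,4) = 310 − 254 = 56.
Using row 2: 38 + 64 + 80 + 56 + ? → (2,5) = 310 − 238 = 72.
The remaining cell in row 5 is (5,5) = 310 − 244 = 66.
Main diagonal needs 310; the known cells sum to 248, so (4,4) = 62.
Row 4: 54 + 70 + 46 + 62 + ? = 310, so (4,5) = 78.
Column 4: 68 + 56 + 62 + 40 + ? = 310, so (3,4) = 84.
Using column 5: 44 + 72 + 78 + 66 + ? → (3,5) = 310 − 260 = 50.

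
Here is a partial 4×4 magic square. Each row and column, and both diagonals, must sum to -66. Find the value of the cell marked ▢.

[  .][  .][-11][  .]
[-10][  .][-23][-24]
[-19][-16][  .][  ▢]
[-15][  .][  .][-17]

Row 2 needs -66; the known cells sum to -57, so (2,2) = -9.
Column 1: -10 + (-19) + (-15) + ? = -66, so (1,1) = -22.
Main diagonal needs -66; the known cells sum to -48, so (3,3) = -18.
The remaining cell in anti-diagonal is (1,4) = -66 − (-54) = -12.
Row 1: -22 + (-11) + (-12) + ? = -66, so (1,2) = -21.
Row 3: -19 + (-16) + (-18) + ? = -66, so (3,4) = -13.

-13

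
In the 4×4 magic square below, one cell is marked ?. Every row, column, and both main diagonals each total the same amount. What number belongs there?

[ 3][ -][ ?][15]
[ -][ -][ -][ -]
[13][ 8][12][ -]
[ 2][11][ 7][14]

6

Row 4 is complete and sums to 34; that is the magic constant.
Row 3: 13 + 8 + 12 + ? = 34, so (3,4) = 1.
Column 1: 3 + 13 + 2 + ? = 34, so (2,1) = 16.
From column 4, 34 − (15 + 1 + 14) gives (2,4) = 4.
Using main diagonal: 3 + 12 + 14 + ? → (2,2) = 34 − 29 = 5.
Using anti-diagonal: 15 + 8 + 2 + ? → (2,3) = 34 − 25 = 9.
Column 2: 5 + 8 + 11 + ? = 34, so (1,2) = 10.
From column 3, 34 − (9 + 12 + 7) gives (1,3) = 6.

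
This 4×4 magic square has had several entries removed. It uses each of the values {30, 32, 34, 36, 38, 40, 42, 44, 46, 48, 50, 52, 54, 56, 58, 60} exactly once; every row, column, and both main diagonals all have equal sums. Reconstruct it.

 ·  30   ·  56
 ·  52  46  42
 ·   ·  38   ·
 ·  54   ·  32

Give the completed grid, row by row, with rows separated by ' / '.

58 30 36 56 / 40 52 46 42 / 48 44 38 50 / 34 54 60 32

The 16 entries sum to 720, so each line sums to 720/4 = 180.
Using row 2: 52 + 46 + 42 + ? → (2,1) = 180 − 140 = 40.
Column 2 must total 180; the given cells sum to 136, so (3,2) = 44.
The remaining cell in column 4 is (3,4) = 180 − 130 = 50.
Main diagonal: 52 + 38 + 32 + ? = 180, so (1,1) = 58.
Using anti-diagonal: 56 + 46 + 44 + ? → (4,1) = 180 − 146 = 34.
The remaining cell in row 1 is (1,3) = 180 − 144 = 36.
Row 3: 44 + 38 + 50 + ? = 180, so (3,1) = 48.
Row 4 needs 180; the known cells sum to 120, so (4,3) = 60.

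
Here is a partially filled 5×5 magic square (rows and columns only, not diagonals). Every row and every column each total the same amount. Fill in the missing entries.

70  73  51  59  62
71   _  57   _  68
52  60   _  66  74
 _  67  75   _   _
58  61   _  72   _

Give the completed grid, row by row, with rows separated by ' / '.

Row 1 is already complete: 70 + 73 + 51 + 59 + 62 = 315, so that is the magic constant.
Row 3: 52 + 60 + 66 + 74 + ? = 315, so (3,3) = 63.
Column 1 needs 315; the known cells sum to 251, so (4,1) = 64.
From column 2, 315 − (73 + 60 + 67 + 61) gives (2,2) = 54.
Column 3: 51 + 57 + 63 + 75 + ? = 315, so (5,3) = 69.
Row 2 needs 315; the known cells sum to 250, so (2,4) = 65.
From row 5, 315 − (58 + 61 + 69 + 72) gives (5,5) = 55.
From column 4, 315 − (59 + 65 + 66 + 72) gives (4,4) = 53.
The remaining cell in column 5 is (4,5) = 315 − 259 = 56.

70 73 51 59 62 / 71 54 57 65 68 / 52 60 63 66 74 / 64 67 75 53 56 / 58 61 69 72 55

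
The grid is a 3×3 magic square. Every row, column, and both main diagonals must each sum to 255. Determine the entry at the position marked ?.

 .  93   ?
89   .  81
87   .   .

Row 2 needs 255; the known cells sum to 170, so (2,2) = 85.
Column 1: 89 + 87 + ? = 255, so (1,1) = 79.
Column 2 needs 255; the known cells sum to 178, so (3,2) = 77.
Main diagonal needs 255; the known cells sum to 164, so (3,3) = 91.
From anti-diagonal, 255 − (85 + 87) gives (1,3) = 83.

83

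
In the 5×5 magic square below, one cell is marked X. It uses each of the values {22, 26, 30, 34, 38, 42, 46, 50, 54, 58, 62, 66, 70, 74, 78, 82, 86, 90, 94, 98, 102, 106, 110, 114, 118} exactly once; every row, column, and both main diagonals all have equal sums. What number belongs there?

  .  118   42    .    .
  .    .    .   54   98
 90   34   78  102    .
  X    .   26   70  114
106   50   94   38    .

The 25 entries sum to 1750, so each line sums to 1750/5 = 350.
Row 3 must total 350; the given cells sum to 304, so (3,5) = 46.
Row 5 needs 350; the known cells sum to 288, so (5,5) = 62.
The remaining cell in column 3 is (2,3) = 350 − 240 = 110.
Using column 4: 54 + 102 + 70 + 38 + ? → (1,4) = 350 − 264 = 86.
The remaining cell in column 5 is (1,5) = 350 − 320 = 30.
Using anti-diagonal: 30 + 54 + 78 + 106 + ? → (4,2) = 350 − 268 = 82.
Row 1 must total 350; the given cells sum to 276, so (1,1) = 74.
Using row 4: 82 + 26 + 70 + 114 + ? → (4,1) = 350 − 292 = 58.

58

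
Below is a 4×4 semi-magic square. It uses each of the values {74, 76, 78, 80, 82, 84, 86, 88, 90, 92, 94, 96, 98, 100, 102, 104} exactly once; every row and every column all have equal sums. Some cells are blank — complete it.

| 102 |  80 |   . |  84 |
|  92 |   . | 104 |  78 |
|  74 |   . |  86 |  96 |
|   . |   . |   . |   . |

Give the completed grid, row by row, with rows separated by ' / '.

The 16 entries sum to 1424, so each line sums to 1424/4 = 356.
Row 1 needs 356; the known cells sum to 266, so (1,3) = 90.
Row 2 must total 356; the given cells sum to 274, so (2,2) = 82.
Row 3 needs 356; the known cells sum to 256, so (3,2) = 100.
Column 1 must total 356; the given cells sum to 268, so (4,1) = 88.
From column 2, 356 − (80 + 82 + 100) gives (4,2) = 94.
From column 3, 356 − (90 + 104 + 86) gives (4,3) = 76.
The remaining cell in column 4 is (4,4) = 356 − 258 = 98.

102 80 90 84 / 92 82 104 78 / 74 100 86 96 / 88 94 76 98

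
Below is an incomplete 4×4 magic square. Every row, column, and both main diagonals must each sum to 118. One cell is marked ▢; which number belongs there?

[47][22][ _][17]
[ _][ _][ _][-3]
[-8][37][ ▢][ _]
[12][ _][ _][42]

27

Row 1 needs 118; the known cells sum to 86, so (1,3) = 32.
The remaining cell in column 1 is (2,1) = 118 − 51 = 67.
Using column 4: 17 + (-3) + 42 + ? → (3,4) = 118 − 56 = 62.
Anti-diagonal must total 118; the given cells sum to 66, so (2,3) = 52.
The remaining cell in row 2 is (2,2) = 118 − 116 = 2.
The remaining cell in row 3 is (3,3) = 118 − 91 = 27.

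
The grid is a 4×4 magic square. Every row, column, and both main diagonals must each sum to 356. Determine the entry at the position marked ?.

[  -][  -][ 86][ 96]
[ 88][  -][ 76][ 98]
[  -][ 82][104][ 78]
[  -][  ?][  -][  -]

Row 2: 88 + 76 + 98 + ? = 356, so (2,2) = 94.
Row 3 must total 356; the given cells sum to 264, so (3,1) = 92.
Column 3 must total 356; the given cells sum to 266, so (4,3) = 90.
From column 4, 356 − (96 + 98 + 78) gives (4,4) = 84.
The remaining cell in main diagonal is (1,1) = 356 − 282 = 74.
Anti-diagonal must total 356; the given cells sum to 254, so (4,1) = 102.
Row 1 must total 356; the given cells sum to 256, so (1,2) = 100.
Row 4 must total 356; the given cells sum to 276, so (4,2) = 80.

80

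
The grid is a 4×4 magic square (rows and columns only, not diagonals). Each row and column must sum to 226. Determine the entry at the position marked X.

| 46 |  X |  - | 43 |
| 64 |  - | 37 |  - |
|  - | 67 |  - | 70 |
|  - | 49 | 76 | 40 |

From row 4, 226 − (49 + 76 + 40) gives (4,1) = 61.
Column 1: 46 + 64 + 61 + ? = 226, so (3,1) = 55.
Column 4: 43 + 70 + 40 + ? = 226, so (2,4) = 73.
From row 2, 226 − (64 + 37 + 73) gives (2,2) = 52.
Row 3 must total 226; the given cells sum to 192, so (3,3) = 34.
Column 2 needs 226; the known cells sum to 168, so (1,2) = 58.

58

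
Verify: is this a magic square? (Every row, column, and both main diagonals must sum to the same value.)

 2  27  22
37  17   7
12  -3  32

Row 1: 2 + 27 + 22 = 51.
Row 2: 37 + 17 + 7 = 61.
Row 3: 12 + (-3) + 32 = 41.
Column 1: 2 + 37 + 12 = 51.
Column 2: 27 + 17 + (-3) = 41.
Column 3: 22 + 7 + 32 = 61.
Main diagonal: 2 + 17 + 32 = 51.
Anti-diagonal: 22 + 17 + 12 = 51.

No — row 1 sums to 51 but row 3 sums to 41.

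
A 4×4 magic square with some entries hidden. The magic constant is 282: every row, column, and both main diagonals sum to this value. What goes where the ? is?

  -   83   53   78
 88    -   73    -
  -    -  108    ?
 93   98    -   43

103

The remaining cell in row 1 is (1,1) = 282 − 214 = 68.
Using row 4: 93 + 98 + 43 + ? → (4,3) = 282 − 234 = 48.
Column 1 must total 282; the given cells sum to 249, so (3,1) = 33.
Main diagonal needs 282; the known cells sum to 219, so (2,2) = 63.
Anti-diagonal must total 282; the given cells sum to 244, so (3,2) = 38.
Row 2 needs 282; the known cells sum to 224, so (2,4) = 58.
The remaining cell in row 3 is (3,4) = 282 − 179 = 103.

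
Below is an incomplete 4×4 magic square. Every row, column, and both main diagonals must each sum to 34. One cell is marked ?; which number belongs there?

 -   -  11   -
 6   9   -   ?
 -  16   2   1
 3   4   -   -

Row 3 needs 34; the known cells sum to 19, so (3,1) = 15.
Using column 1: 6 + 15 + 3 + ? → (1,1) = 34 − 24 = 10.
Column 2 must total 34; the given cells sum to 29, so (1,2) = 5.
Using main diagonal: 10 + 9 + 2 + ? → (4,4) = 34 − 21 = 13.
Using row 1: 10 + 5 + 11 + ? → (1,4) = 34 − 26 = 8.
The remaining cell in row 4 is (4,3) = 34 − 20 = 14.
From column 3, 34 − (11 + 2 + 14) gives (2,3) = 7.
Column 4 needs 34; the known cells sum to 22, so (2,4) = 12.

12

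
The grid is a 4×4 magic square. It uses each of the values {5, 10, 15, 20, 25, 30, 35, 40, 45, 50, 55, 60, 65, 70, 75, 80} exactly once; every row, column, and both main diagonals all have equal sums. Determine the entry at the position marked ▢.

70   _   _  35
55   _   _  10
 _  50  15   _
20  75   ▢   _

30

The 16 entries sum to 680, so each line sums to 680/4 = 170.
Using column 1: 70 + 55 + 20 + ? → (3,1) = 170 − 145 = 25.
The remaining cell in anti-diagonal is (2,3) = 170 − 105 = 65.
Row 2 needs 170; the known cells sum to 130, so (2,2) = 40.
Row 3 needs 170; the known cells sum to 90, so (3,4) = 80.
Column 2 needs 170; the known cells sum to 165, so (1,2) = 5.
The remaining cell in column 4 is (4,4) = 170 − 125 = 45.
The remaining cell in row 1 is (1,3) = 170 − 110 = 60.
From row 4, 170 − (20 + 75 + 45) gives (4,3) = 30.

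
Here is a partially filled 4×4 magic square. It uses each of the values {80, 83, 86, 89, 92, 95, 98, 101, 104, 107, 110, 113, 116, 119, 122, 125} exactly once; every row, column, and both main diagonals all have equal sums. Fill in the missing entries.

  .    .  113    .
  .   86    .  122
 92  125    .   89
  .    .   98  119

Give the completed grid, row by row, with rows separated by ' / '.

101 116 113 80 / 107 86 95 122 / 92 125 104 89 / 110 83 98 119

The 16 entries sum to 1640, so each line sums to 1640/4 = 410.
Using row 3: 92 + 125 + 89 + ? → (3,3) = 410 − 306 = 104.
From column 3, 410 − (113 + 104 + 98) gives (2,3) = 95.
Using column 4: 122 + 89 + 119 + ? → (1,4) = 410 − 330 = 80.
Main diagonal must total 410; the given cells sum to 309, so (1,1) = 101.
Anti-diagonal must total 410; the given cells sum to 300, so (4,1) = 110.
Row 1 must total 410; the given cells sum to 294, so (1,2) = 116.
Row 2 must total 410; the given cells sum to 303, so (2,1) = 107.
Using row 4: 110 + 98 + 119 + ? → (4,2) = 410 − 327 = 83.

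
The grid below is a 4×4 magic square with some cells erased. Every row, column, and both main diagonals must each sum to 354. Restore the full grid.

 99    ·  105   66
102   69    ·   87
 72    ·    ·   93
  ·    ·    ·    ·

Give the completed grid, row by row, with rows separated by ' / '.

99 84 105 66 / 102 69 96 87 / 72 111 78 93 / 81 90 75 108

Row 1: 99 + 105 + 66 + ? = 354, so (1,2) = 84.
Using row 2: 102 + 69 + 87 + ? → (2,3) = 354 − 258 = 96.
Column 1: 99 + 102 + 72 + ? = 354, so (4,1) = 81.
Column 4: 66 + 87 + 93 + ? = 354, so (4,4) = 108.
From main diagonal, 354 − (99 + 69 + 108) gives (3,3) = 78.
The remaining cell in anti-diagonal is (3,2) = 354 − 243 = 111.
Column 2 must total 354; the given cells sum to 264, so (4,2) = 90.
Column 3 needs 354; the known cells sum to 279, so (4,3) = 75.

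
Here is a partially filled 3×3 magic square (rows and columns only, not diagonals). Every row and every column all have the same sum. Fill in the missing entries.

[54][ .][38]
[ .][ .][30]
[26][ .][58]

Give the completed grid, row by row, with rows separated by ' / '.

54 34 38 / 46 50 30 / 26 42 58

Column 3 is already complete: 38 + 30 + 58 = 126, so that is the magic constant.
From row 1, 126 − (54 + 38) gives (1,2) = 34.
Row 3 needs 126; the known cells sum to 84, so (3,2) = 42.
Using column 1: 54 + 26 + ? → (2,1) = 126 − 80 = 46.
Column 2 must total 126; the given cells sum to 76, so (2,2) = 50.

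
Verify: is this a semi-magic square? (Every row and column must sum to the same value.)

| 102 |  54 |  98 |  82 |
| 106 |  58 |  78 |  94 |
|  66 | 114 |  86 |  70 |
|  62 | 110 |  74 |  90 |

Row 1: 102 + 54 + 98 + 82 = 336.
Row 2: 106 + 58 + 78 + 94 = 336.
Row 3: 66 + 114 + 86 + 70 = 336.
Row 4: 62 + 110 + 74 + 90 = 336.
Column 1: 102 + 106 + 66 + 62 = 336.
Column 2: 54 + 58 + 114 + 110 = 336.
Column 3: 98 + 78 + 86 + 74 = 336.
Column 4: 82 + 94 + 70 + 90 = 336.
All lines sum to 336.

Yes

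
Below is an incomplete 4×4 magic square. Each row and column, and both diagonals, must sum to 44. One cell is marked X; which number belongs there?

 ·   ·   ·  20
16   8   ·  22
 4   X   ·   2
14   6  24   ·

The remaining cell in row 2 is (2,3) = 44 − 46 = -2.
Using row 4: 14 + 6 + 24 + ? → (4,4) = 44 − 44 = 0.
The remaining cell in column 1 is (1,1) = 44 − 34 = 10.
Main diagonal needs 44; the known cells sum to 18, so (3,3) = 26.
Anti-diagonal needs 44; the known cells sum to 32, so (3,2) = 12.

12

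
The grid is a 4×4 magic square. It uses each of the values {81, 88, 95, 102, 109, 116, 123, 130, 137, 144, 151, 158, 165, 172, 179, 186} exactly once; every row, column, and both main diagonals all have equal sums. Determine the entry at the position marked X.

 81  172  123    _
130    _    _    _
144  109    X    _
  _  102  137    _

186

The 16 entries sum to 2136, so each line sums to 2136/4 = 534.
From row 1, 534 − (81 + 172 + 123) gives (1,4) = 158.
The remaining cell in column 1 is (4,1) = 534 − 355 = 179.
Column 2: 172 + 109 + 102 + ? = 534, so (2,2) = 151.
The remaining cell in anti-diagonal is (2,3) = 534 − 446 = 88.
Using row 2: 130 + 151 + 88 + ? → (2,4) = 534 − 369 = 165.
From row 4, 534 − (179 + 102 + 137) gives (4,4) = 116.
From column 3, 534 − (123 + 88 + 137) gives (3,3) = 186.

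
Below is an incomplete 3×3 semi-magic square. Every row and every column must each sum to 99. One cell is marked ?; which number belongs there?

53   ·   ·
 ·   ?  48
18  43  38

23

Using column 1: 53 + 18 + ? → (2,1) = 99 − 71 = 28.
Column 3: 48 + 38 + ? = 99, so (1,3) = 13.
Row 1: 53 + 13 + ? = 99, so (1,2) = 33.
Row 2: 28 + 48 + ? = 99, so (2,2) = 23.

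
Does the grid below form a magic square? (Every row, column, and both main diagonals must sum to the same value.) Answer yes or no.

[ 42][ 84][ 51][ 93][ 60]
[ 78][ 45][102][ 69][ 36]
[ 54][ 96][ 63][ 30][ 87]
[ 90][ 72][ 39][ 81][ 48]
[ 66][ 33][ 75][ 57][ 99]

Yes

Row 1: 42 + 84 + 51 + 93 + 60 = 330.
Row 2: 78 + 45 + 102 + 69 + 36 = 330.
Row 3: 54 + 96 + 63 + 30 + 87 = 330.
Row 4: 90 + 72 + 39 + 81 + 48 = 330.
Row 5: 66 + 33 + 75 + 57 + 99 = 330.
Column 1: 42 + 78 + 54 + 90 + 66 = 330.
Column 2: 84 + 45 + 96 + 72 + 33 = 330.
Column 3: 51 + 102 + 63 + 39 + 75 = 330.
Column 4: 93 + 69 + 30 + 81 + 57 = 330.
Column 5: 60 + 36 + 87 + 48 + 99 = 330.
Main diagonal: 42 + 45 + 63 + 81 + 99 = 330.
Anti-diagonal: 60 + 69 + 63 + 72 + 66 = 330.
All lines sum to 330.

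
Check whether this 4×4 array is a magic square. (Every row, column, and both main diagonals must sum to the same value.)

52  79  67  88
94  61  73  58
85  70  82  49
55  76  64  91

Yes

Row 1: 52 + 79 + 67 + 88 = 286.
Row 2: 94 + 61 + 73 + 58 = 286.
Row 3: 85 + 70 + 82 + 49 = 286.
Row 4: 55 + 76 + 64 + 91 = 286.
Column 1: 52 + 94 + 85 + 55 = 286.
Column 2: 79 + 61 + 70 + 76 = 286.
Column 3: 67 + 73 + 82 + 64 = 286.
Column 4: 88 + 58 + 49 + 91 = 286.
Main diagonal: 52 + 61 + 82 + 91 = 286.
Anti-diagonal: 88 + 73 + 70 + 55 = 286.
All lines sum to 286.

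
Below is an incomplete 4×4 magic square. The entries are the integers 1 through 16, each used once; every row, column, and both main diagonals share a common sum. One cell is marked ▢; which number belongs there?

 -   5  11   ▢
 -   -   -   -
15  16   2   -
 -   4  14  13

The entries are 1 through 16, which sum to 136, so each line sums to 136/4 = 34.
From row 3, 34 − (15 + 16 + 2) gives (3,4) = 1.
Row 4 must total 34; the given cells sum to 31, so (4,1) = 3.
Using column 2: 5 + 16 + 4 + ? → (2,2) = 34 − 25 = 9.
Using column 3: 11 + 2 + 14 + ? → (2,3) = 34 − 27 = 7.
From main diagonal, 34 − (9 + 2 + 13) gives (1,1) = 10.
Anti-diagonal must total 34; the given cells sum to 26, so (1,4) = 8.

8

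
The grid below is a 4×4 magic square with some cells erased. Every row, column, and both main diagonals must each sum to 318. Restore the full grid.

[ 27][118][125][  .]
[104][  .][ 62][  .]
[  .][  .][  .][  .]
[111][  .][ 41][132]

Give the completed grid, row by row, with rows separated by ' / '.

27 118 125 48 / 104 69 62 83 / 76 97 90 55 / 111 34 41 132

The remaining cell in row 1 is (1,4) = 318 − 270 = 48.
Row 4 needs 318; the known cells sum to 284, so (4,2) = 34.
Column 1 must total 318; the given cells sum to 242, so (3,1) = 76.
Column 3: 125 + 62 + 41 + ? = 318, so (3,3) = 90.
Using main diagonal: 27 + 90 + 132 + ? → (2,2) = 318 − 249 = 69.
The remaining cell in anti-diagonal is (3,2) = 318 − 221 = 97.
Row 2 must total 318; the given cells sum to 235, so (2,4) = 83.
Row 3: 76 + 97 + 90 + ? = 318, so (3,4) = 55.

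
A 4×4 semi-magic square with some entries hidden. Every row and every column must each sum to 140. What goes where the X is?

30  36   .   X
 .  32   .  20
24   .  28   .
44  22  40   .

Row 4: 44 + 22 + 40 + ? = 140, so (4,4) = 34.
From column 1, 140 − (30 + 24 + 44) gives (2,1) = 42.
Column 2 must total 140; the given cells sum to 90, so (3,2) = 50.
The remaining cell in row 2 is (2,3) = 140 − 94 = 46.
Row 3: 24 + 50 + 28 + ? = 140, so (3,4) = 38.
Column 3: 46 + 28 + 40 + ? = 140, so (1,3) = 26.
Using column 4: 20 + 38 + 34 + ? → (1,4) = 140 − 92 = 48.

48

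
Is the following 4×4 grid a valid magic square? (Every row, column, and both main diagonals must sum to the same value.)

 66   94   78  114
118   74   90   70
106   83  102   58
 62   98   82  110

Row 1: 66 + 94 + 78 + 114 = 352.
Row 2: 118 + 74 + 90 + 70 = 352.
Row 3: 106 + 83 + 102 + 58 = 349.
Row 4: 62 + 98 + 82 + 110 = 352.
Column 1: 66 + 118 + 106 + 62 = 352.
Column 2: 94 + 74 + 83 + 98 = 349.
Column 3: 78 + 90 + 102 + 82 = 352.
Column 4: 114 + 70 + 58 + 110 = 352.
Main diagonal: 66 + 74 + 102 + 110 = 352.
Anti-diagonal: 114 + 90 + 83 + 62 = 349.

No — row 1 sums to 352 but column 2 sums to 349.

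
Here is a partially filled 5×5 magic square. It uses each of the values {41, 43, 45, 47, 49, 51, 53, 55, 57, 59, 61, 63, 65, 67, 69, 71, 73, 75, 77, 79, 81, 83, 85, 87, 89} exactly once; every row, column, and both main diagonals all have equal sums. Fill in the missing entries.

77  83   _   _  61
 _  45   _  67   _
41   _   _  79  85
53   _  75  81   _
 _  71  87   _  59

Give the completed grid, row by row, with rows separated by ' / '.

77 83 49 55 61 / 89 45 51 67 73 / 41 57 63 79 85 / 53 69 75 81 47 / 65 71 87 43 59

The 25 entries sum to 1625, so each line sums to 1625/5 = 325.
From main diagonal, 325 − (77 + 45 + 81 + 59) gives (3,3) = 63.
Row 3 must total 325; the given cells sum to 268, so (3,2) = 57.
Column 2: 83 + 45 + 57 + 71 + ? = 325, so (4,2) = 69.
Anti-diagonal must total 325; the given cells sum to 260, so (5,1) = 65.
Using row 4: 53 + 69 + 75 + 81 + ? → (4,5) = 325 − 278 = 47.
From row 5, 325 − (65 + 71 + 87 + 59) gives (5,4) = 43.
Column 1 must total 325; the given cells sum to 236, so (2,1) = 89.
Using column 4: 67 + 79 + 81 + 43 + ? → (1,4) = 325 − 270 = 55.
Column 5: 61 + 85 + 47 + 59 + ? = 325, so (2,5) = 73.
Using row 1: 77 + 83 + 55 + 61 + ? → (1,3) = 325 − 276 = 49.
Row 2 needs 325; the known cells sum to 274, so (2,3) = 51.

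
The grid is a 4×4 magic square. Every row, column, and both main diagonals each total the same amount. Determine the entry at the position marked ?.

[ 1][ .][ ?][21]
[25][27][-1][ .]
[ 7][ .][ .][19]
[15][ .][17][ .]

23

Column 1 is complete and sums to 48; that is the magic constant.
From row 2, 48 − (25 + 27 + (-1)) gives (2,4) = -3.
The remaining cell in column 4 is (4,4) = 48 − 37 = 11.
The remaining cell in main diagonal is (3,3) = 48 − 39 = 9.
Anti-diagonal must total 48; the given cells sum to 35, so (3,2) = 13.
From row 4, 48 − (15 + 17 + 11) gives (4,2) = 5.
The remaining cell in column 2 is (1,2) = 48 − 45 = 3.
Using column 3: -1 + 9 + 17 + ? → (1,3) = 48 − 25 = 23.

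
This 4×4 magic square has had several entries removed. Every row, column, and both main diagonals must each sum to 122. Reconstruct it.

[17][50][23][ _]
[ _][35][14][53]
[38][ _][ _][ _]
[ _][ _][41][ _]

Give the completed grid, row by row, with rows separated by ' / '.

From row 1, 122 − (17 + 50 + 23) gives (1,4) = 32.
Row 2: 35 + 14 + 53 + ? = 122, so (2,1) = 20.
From column 1, 122 − (17 + 20 + 38) gives (4,1) = 47.
Column 3 must total 122; the given cells sum to 78, so (3,3) = 44.
Main diagonal: 17 + 35 + 44 + ? = 122, so (4,4) = 26.
Using anti-diagonal: 32 + 14 + 47 + ? → (3,2) = 122 − 93 = 29.
Row 3 must total 122; the given cells sum to 111, so (3,4) = 11.
The remaining cell in row 4 is (4,2) = 122 − 114 = 8.

17 50 23 32 / 20 35 14 53 / 38 29 44 11 / 47 8 41 26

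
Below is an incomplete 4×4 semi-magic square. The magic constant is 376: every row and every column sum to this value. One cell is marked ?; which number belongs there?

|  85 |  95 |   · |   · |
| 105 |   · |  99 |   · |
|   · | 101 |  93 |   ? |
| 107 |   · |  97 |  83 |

Row 4: 107 + 97 + 83 + ? = 376, so (4,2) = 89.
Using column 1: 85 + 105 + 107 + ? → (3,1) = 376 − 297 = 79.
The remaining cell in column 2 is (2,2) = 376 − 285 = 91.
Using column 3: 99 + 93 + 97 + ? → (1,3) = 376 − 289 = 87.
From row 1, 376 − (85 + 95 + 87) gives (1,4) = 109.
From row 2, 376 − (105 + 91 + 99) gives (2,4) = 81.
Using row 3: 79 + 101 + 93 + ? → (3,4) = 376 − 273 = 103.

103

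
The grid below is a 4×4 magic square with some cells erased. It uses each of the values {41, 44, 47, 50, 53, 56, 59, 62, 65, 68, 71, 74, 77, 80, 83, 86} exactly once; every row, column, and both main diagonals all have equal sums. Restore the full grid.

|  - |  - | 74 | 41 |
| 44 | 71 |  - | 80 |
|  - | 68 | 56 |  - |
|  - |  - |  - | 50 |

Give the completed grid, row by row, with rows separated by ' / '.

77 62 74 41 / 44 71 59 80 / 47 68 56 83 / 86 53 65 50

The 16 entries sum to 1016, so each line sums to 1016/4 = 254.
From row 2, 254 − (44 + 71 + 80) gives (2,3) = 59.
Column 3 must total 254; the given cells sum to 189, so (4,3) = 65.
Column 4 must total 254; the given cells sum to 171, so (3,4) = 83.
Main diagonal needs 254; the known cells sum to 177, so (1,1) = 77.
Anti-diagonal needs 254; the known cells sum to 168, so (4,1) = 86.
Using row 1: 77 + 74 + 41 + ? → (1,2) = 254 − 192 = 62.
Row 3: 68 + 56 + 83 + ? = 254, so (3,1) = 47.
The remaining cell in row 4 is (4,2) = 254 − 201 = 53.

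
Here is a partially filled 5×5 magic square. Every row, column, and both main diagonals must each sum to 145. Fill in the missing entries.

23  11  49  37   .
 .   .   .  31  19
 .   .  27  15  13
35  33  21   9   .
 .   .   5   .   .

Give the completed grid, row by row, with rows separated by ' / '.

Row 1 needs 145; the known cells sum to 120, so (1,5) = 25.
From row 4, 145 − (35 + 33 + 21 + 9) gives (4,5) = 47.
Column 3 must total 145; the given cells sum to 102, so (2,3) = 43.
From column 4, 145 − (37 + 31 + 15 + 9) gives (5,4) = 53.
From column 5, 145 − (25 + 19 + 13 + 47) gives (5,5) = 41.
The remaining cell in main diagonal is (2,2) = 145 − 100 = 45.
The remaining cell in anti-diagonal is (5,1) = 145 − 116 = 29.
Row 2: 45 + 43 + 31 + 19 + ? = 145, so (2,1) = 7.
Row 5 needs 145; the known cells sum to 128, so (5,2) = 17.
Column 1 must total 145; the given cells sum to 94, so (3,1) = 51.
Column 2 must total 145; the given cells sum to 106, so (3,2) = 39.

23 11 49 37 25 / 7 45 43 31 19 / 51 39 27 15 13 / 35 33 21 9 47 / 29 17 5 53 41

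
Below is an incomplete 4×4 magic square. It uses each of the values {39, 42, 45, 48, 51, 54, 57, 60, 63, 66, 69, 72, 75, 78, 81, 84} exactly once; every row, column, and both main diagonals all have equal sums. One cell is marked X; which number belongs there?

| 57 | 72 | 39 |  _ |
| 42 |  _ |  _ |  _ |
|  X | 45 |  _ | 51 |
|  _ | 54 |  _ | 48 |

The 16 entries sum to 984, so each line sums to 984/4 = 246.
Row 1 must total 246; the given cells sum to 168, so (1,4) = 78.
Column 2 needs 246; the known cells sum to 171, so (2,2) = 75.
The remaining cell in column 4 is (2,4) = 246 − 177 = 69.
Using main diagonal: 57 + 75 + 48 + ? → (3,3) = 246 − 180 = 66.
From row 2, 246 − (42 + 75 + 69) gives (2,3) = 60.
Using row 3: 45 + 66 + 51 + ? → (3,1) = 246 − 162 = 84.

84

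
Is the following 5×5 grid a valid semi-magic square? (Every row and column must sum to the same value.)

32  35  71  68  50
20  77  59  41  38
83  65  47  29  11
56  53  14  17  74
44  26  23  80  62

No — column 3 sums to 214 but row 5 sums to 235.

Row 1: 32 + 35 + 71 + 68 + 50 = 256.
Row 2: 20 + 77 + 59 + 41 + 38 = 235.
Row 3: 83 + 65 + 47 + 29 + 11 = 235.
Row 4: 56 + 53 + 14 + 17 + 74 = 214.
Row 5: 44 + 26 + 23 + 80 + 62 = 235.
Column 1: 32 + 20 + 83 + 56 + 44 = 235.
Column 2: 35 + 77 + 65 + 53 + 26 = 256.
Column 3: 71 + 59 + 47 + 14 + 23 = 214.
Column 4: 68 + 41 + 29 + 17 + 80 = 235.
Column 5: 50 + 38 + 11 + 74 + 62 = 235.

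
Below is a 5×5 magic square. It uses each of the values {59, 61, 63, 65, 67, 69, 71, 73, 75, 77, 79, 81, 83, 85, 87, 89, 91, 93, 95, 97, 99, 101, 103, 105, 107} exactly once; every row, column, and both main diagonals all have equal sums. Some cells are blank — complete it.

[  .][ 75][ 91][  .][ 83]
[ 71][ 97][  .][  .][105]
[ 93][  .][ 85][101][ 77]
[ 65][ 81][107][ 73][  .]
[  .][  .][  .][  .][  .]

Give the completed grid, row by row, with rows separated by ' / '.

99 75 91 67 83 / 71 97 63 79 105 / 93 59 85 101 77 / 65 81 107 73 89 / 87 103 69 95 61

The 25 entries sum to 2075, so each line sums to 2075/5 = 415.
From row 3, 415 − (93 + 85 + 101 + 77) gives (3,2) = 59.
Row 4: 65 + 81 + 107 + 73 + ? = 415, so (4,5) = 89.
Column 2 needs 415; the known cells sum to 312, so (5,2) = 103.
Column 5 needs 415; the known cells sum to 354, so (5,5) = 61.
Main diagonal needs 415; the known cells sum to 316, so (1,1) = 99.
The remaining cell in row 1 is (1,4) = 415 − 348 = 67.
Column 1 must total 415; the given cells sum to 328, so (5,1) = 87.
The remaining cell in anti-diagonal is (2,4) = 415 − 336 = 79.
Row 2 needs 415; the known cells sum to 352, so (2,3) = 63.
Column 3 must total 415; the given cells sum to 346, so (5,3) = 69.
From column 4, 415 − (67 + 79 + 101 + 73) gives (5,4) = 95.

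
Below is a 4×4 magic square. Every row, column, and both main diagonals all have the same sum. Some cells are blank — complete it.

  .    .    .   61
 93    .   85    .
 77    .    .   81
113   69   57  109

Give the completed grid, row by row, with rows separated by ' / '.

65 117 105 61 / 93 73 85 97 / 77 89 101 81 / 113 69 57 109

Row 4 is already complete: 113 + 69 + 57 + 109 = 348, so that is the magic constant.
From column 1, 348 − (93 + 77 + 113) gives (1,1) = 65.
Column 4: 61 + 81 + 109 + ? = 348, so (2,4) = 97.
Anti-diagonal needs 348; the known cells sum to 259, so (3,2) = 89.
From row 2, 348 − (93 + 85 + 97) gives (2,2) = 73.
Row 3 must total 348; the given cells sum to 247, so (3,3) = 101.
Using column 2: 73 + 89 + 69 + ? → (1,2) = 348 − 231 = 117.
Using column 3: 85 + 101 + 57 + ? → (1,3) = 348 − 243 = 105.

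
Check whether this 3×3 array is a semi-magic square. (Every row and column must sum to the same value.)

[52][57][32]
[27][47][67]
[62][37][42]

Row 1: 52 + 57 + 32 = 141.
Row 2: 27 + 47 + 67 = 141.
Row 3: 62 + 37 + 42 = 141.
Column 1: 52 + 27 + 62 = 141.
Column 2: 57 + 47 + 37 = 141.
Column 3: 32 + 67 + 42 = 141.
All lines sum to 141.

Yes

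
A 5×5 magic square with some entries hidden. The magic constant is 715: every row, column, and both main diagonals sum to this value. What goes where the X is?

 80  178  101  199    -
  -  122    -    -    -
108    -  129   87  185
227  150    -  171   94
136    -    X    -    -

Row 1 must total 715; the given cells sum to 558, so (1,5) = 157.
Row 3 must total 715; the given cells sum to 509, so (3,2) = 206.
Row 4 needs 715; the known cells sum to 642, so (4,3) = 73.
The remaining cell in column 1 is (2,1) = 715 − 551 = 164.
Column 2 needs 715; the known cells sum to 656, so (5,2) = 59.
Main diagonal needs 715; the known cells sum to 502, so (5,5) = 213.
Anti-diagonal needs 715; the known cells sum to 572, so (2,4) = 143.
Column 4: 199 + 143 + 87 + 171 + ? = 715, so (5,4) = 115.
Column 5 must total 715; the given cells sum to 649, so (2,5) = 66.
The remaining cell in row 2 is (2,3) = 715 − 495 = 220.
Row 5: 136 + 59 + 115 + 213 + ? = 715, so (5,3) = 192.

192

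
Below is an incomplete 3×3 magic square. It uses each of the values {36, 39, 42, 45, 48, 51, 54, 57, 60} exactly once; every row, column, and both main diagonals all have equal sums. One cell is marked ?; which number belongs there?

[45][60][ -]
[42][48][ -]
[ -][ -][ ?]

51

The 9 entries sum to 432, so each line sums to 432/3 = 144.
Row 1 needs 144; the known cells sum to 105, so (1,3) = 39.
Row 2 must total 144; the given cells sum to 90, so (2,3) = 54.
Using column 1: 45 + 42 + ? → (3,1) = 144 − 87 = 57.
Using column 2: 60 + 48 + ? → (3,2) = 144 − 108 = 36.
Column 3 needs 144; the known cells sum to 93, so (3,3) = 51.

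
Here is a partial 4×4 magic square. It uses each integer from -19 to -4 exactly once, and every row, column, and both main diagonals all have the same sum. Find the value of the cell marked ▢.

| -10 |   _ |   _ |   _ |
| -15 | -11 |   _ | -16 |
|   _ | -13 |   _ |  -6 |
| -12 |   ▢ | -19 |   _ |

The entries are -19 through -4, which sum to -184, so each line sums to -184/4 = -46.
Row 2 needs -46; the known cells sum to -42, so (2,3) = -4.
From column 1, -46 − (-10 + (-15) + (-12)) gives (3,1) = -9.
From anti-diagonal, -46 − (-4 + (-13) + (-12)) gives (1,4) = -17.
The remaining cell in row 3 is (3,3) = -46 − (-28) = -18.
Column 3 must total -46; the given cells sum to -41, so (1,3) = -5.
Column 4: -17 + (-16) + (-6) + ? = -46, so (4,4) = -7.
Row 1 needs -46; the known cells sum to -32, so (1,2) = -14.
Row 4 needs -46; the known cells sum to -38, so (4,2) = -8.

-8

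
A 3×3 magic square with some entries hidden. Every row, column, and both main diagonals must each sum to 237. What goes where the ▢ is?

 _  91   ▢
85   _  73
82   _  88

Row 2 needs 237; the known cells sum to 158, so (2,2) = 79.
Row 3 needs 237; the known cells sum to 170, so (3,2) = 67.
Column 1 must total 237; the given cells sum to 167, so (1,1) = 70.
The remaining cell in column 3 is (1,3) = 237 − 161 = 76.

76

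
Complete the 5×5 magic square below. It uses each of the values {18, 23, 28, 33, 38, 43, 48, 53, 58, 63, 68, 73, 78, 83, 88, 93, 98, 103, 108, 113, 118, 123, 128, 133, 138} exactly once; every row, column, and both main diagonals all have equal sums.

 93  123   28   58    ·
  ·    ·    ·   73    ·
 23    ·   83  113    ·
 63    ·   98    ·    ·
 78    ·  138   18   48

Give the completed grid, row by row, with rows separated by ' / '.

93 123 28 58 88 / 133 38 43 73 103 / 23 53 83 113 118 / 63 68 98 128 33 / 78 108 138 18 48

The 25 entries sum to 1950, so each line sums to 1950/5 = 390.
Row 1 must total 390; the given cells sum to 302, so (1,5) = 88.
Row 5 needs 390; the known cells sum to 282, so (5,2) = 108.
From column 1, 390 − (93 + 23 + 63 + 78) gives (2,1) = 133.
Column 3: 28 + 83 + 98 + 138 + ? = 390, so (2,3) = 43.
The remaining cell in column 4 is (4,4) = 390 − 262 = 128.
Main diagonal: 93 + 83 + 128 + 48 + ? = 390, so (2,2) = 38.
Anti-diagonal needs 390; the known cells sum to 322, so (4,2) = 68.
Using row 2: 133 + 38 + 43 + 73 + ? → (2,5) = 390 − 287 = 103.
Row 4: 63 + 68 + 98 + 128 + ? = 390, so (4,5) = 33.
Column 2 must total 390; the given cells sum to 337, so (3,2) = 53.
Using column 5: 88 + 103 + 33 + 48 + ? → (3,5) = 390 − 272 = 118.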